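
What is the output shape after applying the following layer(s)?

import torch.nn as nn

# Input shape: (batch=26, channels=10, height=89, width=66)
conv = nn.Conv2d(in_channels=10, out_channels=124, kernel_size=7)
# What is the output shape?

Input shape: (26, 10, 89, 66)
Output shape: (26, 124, 83, 60)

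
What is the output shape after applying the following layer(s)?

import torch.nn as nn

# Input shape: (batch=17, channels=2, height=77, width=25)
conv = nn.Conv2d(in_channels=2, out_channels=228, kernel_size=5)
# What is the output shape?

Input shape: (17, 2, 77, 25)
Output shape: (17, 228, 73, 21)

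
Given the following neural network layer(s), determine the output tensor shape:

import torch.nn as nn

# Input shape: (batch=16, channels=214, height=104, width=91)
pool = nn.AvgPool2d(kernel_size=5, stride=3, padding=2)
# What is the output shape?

Input shape: (16, 214, 104, 91)
Output shape: (16, 214, 35, 31)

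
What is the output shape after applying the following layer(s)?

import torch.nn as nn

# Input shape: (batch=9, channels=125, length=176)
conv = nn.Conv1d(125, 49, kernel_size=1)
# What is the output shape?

Input shape: (9, 125, 176)
Output shape: (9, 49, 176)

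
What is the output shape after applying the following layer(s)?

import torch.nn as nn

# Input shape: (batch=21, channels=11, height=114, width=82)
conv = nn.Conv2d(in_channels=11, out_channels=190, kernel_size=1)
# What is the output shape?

Input shape: (21, 11, 114, 82)
Output shape: (21, 190, 114, 82)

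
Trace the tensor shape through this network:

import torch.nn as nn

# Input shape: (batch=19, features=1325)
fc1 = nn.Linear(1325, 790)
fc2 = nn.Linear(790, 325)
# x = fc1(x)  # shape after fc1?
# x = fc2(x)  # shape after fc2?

Input shape: (19, 1325)
  -> after fc1: (19, 790)
Output shape: (19, 325)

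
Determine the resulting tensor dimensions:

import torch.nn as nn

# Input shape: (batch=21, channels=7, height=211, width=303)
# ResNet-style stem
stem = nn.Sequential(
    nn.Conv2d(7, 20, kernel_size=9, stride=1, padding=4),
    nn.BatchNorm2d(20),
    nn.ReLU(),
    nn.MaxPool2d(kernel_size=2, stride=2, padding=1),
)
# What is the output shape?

Input shape: (21, 7, 211, 303)
  -> after Conv2d 9x9 stride=1: (21, 20, 211, 303)
Output shape: (21, 20, 106, 152)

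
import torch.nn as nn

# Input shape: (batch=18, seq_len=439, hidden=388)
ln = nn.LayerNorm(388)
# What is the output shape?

Input shape: (18, 439, 388)
Output shape: (18, 439, 388)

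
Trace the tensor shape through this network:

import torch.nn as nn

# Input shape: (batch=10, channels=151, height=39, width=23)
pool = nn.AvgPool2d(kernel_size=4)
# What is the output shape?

Input shape: (10, 151, 39, 23)
Output shape: (10, 151, 9, 5)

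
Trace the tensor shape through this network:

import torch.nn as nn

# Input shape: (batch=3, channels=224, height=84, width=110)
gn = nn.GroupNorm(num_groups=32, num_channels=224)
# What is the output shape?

Input shape: (3, 224, 84, 110)
Output shape: (3, 224, 84, 110)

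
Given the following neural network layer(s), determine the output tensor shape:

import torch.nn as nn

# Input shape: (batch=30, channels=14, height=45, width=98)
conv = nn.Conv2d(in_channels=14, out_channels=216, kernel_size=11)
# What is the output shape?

Input shape: (30, 14, 45, 98)
Output shape: (30, 216, 35, 88)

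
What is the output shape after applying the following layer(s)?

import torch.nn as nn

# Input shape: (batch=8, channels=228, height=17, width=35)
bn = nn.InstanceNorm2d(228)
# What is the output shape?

Input shape: (8, 228, 17, 35)
Output shape: (8, 228, 17, 35)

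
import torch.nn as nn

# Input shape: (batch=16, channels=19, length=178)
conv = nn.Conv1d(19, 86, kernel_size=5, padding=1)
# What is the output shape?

Input shape: (16, 19, 178)
Output shape: (16, 86, 176)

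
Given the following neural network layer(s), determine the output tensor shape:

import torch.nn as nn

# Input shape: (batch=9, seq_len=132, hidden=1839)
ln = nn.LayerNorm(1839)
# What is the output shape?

Input shape: (9, 132, 1839)
Output shape: (9, 132, 1839)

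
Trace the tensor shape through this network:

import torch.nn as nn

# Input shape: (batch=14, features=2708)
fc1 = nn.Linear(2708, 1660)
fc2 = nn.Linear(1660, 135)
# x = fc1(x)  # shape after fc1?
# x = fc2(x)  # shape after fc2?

Input shape: (14, 2708)
  -> after fc1: (14, 1660)
Output shape: (14, 135)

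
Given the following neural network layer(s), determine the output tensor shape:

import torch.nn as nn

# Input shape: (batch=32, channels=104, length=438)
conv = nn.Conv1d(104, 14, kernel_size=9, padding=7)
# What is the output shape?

Input shape: (32, 104, 438)
Output shape: (32, 14, 444)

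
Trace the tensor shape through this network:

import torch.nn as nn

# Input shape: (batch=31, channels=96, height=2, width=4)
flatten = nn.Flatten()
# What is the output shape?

Input shape: (31, 96, 2, 4)
Output shape: (31, 768)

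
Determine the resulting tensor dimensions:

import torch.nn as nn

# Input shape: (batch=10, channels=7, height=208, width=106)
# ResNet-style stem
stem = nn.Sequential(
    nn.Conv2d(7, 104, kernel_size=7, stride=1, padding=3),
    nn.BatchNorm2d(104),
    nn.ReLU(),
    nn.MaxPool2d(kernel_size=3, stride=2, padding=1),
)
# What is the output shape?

Input shape: (10, 7, 208, 106)
  -> after Conv2d 7x7 stride=1: (10, 104, 208, 106)
Output shape: (10, 104, 104, 53)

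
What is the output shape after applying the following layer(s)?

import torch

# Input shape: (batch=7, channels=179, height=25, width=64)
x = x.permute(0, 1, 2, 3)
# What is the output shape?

Input shape: (7, 179, 25, 64)
Output shape: (7, 179, 25, 64)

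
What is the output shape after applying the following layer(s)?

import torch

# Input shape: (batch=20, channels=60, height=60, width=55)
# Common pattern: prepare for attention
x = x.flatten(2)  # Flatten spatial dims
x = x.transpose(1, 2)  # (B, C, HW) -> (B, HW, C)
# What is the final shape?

Input shape: (20, 60, 60, 55)
  -> after flatten(2): (20, 60, 3300)
Output shape: (20, 3300, 60)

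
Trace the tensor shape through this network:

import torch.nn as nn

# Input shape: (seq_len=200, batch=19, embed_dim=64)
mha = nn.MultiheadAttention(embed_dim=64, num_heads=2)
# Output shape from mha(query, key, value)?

Input shape: (200, 19, 64)
Output shape: (200, 19, 64)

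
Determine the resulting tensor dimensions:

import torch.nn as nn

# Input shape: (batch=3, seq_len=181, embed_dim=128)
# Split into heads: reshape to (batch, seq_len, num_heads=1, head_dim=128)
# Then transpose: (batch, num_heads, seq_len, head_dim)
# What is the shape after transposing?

Input shape: (3, 181, 128)
  -> after reshape: (3, 181, 1, 128)
Output shape: (3, 1, 181, 128)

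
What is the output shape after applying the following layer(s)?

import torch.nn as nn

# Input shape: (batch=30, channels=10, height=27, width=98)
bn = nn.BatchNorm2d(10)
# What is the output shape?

Input shape: (30, 10, 27, 98)
Output shape: (30, 10, 27, 98)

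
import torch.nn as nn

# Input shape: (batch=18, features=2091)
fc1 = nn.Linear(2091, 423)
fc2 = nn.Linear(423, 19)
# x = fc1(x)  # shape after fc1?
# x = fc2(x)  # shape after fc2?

Input shape: (18, 2091)
  -> after fc1: (18, 423)
Output shape: (18, 19)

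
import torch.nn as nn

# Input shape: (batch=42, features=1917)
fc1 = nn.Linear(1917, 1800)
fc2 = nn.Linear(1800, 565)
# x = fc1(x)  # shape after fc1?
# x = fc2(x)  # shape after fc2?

Input shape: (42, 1917)
  -> after fc1: (42, 1800)
Output shape: (42, 565)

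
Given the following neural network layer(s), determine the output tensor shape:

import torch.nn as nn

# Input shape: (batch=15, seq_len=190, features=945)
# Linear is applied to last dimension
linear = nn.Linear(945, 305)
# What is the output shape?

Input shape: (15, 190, 945)
Output shape: (15, 190, 305)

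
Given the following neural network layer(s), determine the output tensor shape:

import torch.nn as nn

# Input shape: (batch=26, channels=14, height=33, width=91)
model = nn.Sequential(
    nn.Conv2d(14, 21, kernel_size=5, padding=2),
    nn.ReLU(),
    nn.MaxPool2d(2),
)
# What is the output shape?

Input shape: (26, 14, 33, 91)
  -> after Conv2d: (26, 21, 33, 91)
  -> after ReLU: (26, 21, 33, 91)
Output shape: (26, 21, 16, 45)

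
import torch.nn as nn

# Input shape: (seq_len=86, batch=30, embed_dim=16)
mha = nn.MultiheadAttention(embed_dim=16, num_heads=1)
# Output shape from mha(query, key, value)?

Input shape: (86, 30, 16)
Output shape: (86, 30, 16)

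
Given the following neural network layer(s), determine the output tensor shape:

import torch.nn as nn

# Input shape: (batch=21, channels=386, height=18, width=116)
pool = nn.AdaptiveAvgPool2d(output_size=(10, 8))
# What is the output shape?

Input shape: (21, 386, 18, 116)
Output shape: (21, 386, 10, 8)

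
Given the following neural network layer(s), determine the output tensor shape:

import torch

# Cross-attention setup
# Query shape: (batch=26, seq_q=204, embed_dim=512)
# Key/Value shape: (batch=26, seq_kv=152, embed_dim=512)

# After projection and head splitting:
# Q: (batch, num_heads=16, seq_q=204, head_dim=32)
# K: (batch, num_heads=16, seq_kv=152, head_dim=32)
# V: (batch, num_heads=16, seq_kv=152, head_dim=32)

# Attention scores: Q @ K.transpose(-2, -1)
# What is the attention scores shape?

Input shape: (26, 204, 512)
Output shape: (26, 16, 204, 152)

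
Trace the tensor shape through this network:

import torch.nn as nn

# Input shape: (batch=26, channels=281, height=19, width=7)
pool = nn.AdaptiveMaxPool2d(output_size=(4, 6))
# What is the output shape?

Input shape: (26, 281, 19, 7)
Output shape: (26, 281, 4, 6)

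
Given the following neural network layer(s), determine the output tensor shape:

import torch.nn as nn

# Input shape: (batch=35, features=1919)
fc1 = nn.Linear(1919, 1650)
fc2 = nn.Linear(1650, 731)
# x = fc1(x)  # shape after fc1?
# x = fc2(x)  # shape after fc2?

Input shape: (35, 1919)
  -> after fc1: (35, 1650)
Output shape: (35, 731)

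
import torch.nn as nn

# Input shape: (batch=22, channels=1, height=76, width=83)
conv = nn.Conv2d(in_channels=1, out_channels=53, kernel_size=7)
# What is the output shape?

Input shape: (22, 1, 76, 83)
Output shape: (22, 53, 70, 77)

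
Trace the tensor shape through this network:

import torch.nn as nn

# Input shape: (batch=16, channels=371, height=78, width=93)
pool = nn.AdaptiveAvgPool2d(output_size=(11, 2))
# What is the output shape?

Input shape: (16, 371, 78, 93)
Output shape: (16, 371, 11, 2)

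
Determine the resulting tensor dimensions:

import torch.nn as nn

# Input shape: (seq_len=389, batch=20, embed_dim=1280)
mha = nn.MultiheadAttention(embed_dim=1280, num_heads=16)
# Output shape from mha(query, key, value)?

Input shape: (389, 20, 1280)
Output shape: (389, 20, 1280)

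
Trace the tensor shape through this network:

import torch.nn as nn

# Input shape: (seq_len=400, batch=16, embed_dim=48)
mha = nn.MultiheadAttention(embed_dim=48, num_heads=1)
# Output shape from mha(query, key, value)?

Input shape: (400, 16, 48)
Output shape: (400, 16, 48)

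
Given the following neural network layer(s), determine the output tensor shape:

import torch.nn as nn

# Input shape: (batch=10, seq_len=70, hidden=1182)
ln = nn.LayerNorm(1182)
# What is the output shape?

Input shape: (10, 70, 1182)
Output shape: (10, 70, 1182)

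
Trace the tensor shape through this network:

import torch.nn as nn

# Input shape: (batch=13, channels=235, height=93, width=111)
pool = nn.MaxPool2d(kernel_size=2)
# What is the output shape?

Input shape: (13, 235, 93, 111)
Output shape: (13, 235, 46, 55)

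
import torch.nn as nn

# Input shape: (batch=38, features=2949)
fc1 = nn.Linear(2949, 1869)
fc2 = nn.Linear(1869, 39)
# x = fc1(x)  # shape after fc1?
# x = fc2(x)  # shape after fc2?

Input shape: (38, 2949)
  -> after fc1: (38, 1869)
Output shape: (38, 39)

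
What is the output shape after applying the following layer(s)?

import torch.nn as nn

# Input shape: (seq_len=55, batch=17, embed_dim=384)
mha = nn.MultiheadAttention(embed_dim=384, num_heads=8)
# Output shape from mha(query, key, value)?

Input shape: (55, 17, 384)
Output shape: (55, 17, 384)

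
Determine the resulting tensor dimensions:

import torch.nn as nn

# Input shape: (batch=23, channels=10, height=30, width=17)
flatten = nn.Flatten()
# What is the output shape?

Input shape: (23, 10, 30, 17)
Output shape: (23, 5100)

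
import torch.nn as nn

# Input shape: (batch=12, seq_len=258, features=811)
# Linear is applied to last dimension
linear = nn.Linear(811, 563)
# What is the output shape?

Input shape: (12, 258, 811)
Output shape: (12, 258, 563)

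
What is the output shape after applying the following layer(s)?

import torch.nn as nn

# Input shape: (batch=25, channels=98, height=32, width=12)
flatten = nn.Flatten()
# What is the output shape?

Input shape: (25, 98, 32, 12)
Output shape: (25, 37632)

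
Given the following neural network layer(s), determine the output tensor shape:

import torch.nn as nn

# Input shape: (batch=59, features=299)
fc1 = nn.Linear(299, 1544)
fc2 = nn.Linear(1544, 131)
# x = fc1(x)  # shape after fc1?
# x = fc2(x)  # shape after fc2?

Input shape: (59, 299)
  -> after fc1: (59, 1544)
Output shape: (59, 131)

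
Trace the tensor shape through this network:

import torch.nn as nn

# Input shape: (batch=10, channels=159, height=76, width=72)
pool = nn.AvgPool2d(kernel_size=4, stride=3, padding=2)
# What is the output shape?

Input shape: (10, 159, 76, 72)
Output shape: (10, 159, 26, 25)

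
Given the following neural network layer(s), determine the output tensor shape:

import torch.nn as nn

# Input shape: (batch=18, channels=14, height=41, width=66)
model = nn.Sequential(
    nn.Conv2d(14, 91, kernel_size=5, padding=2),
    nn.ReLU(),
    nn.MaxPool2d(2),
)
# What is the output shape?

Input shape: (18, 14, 41, 66)
  -> after Conv2d: (18, 91, 41, 66)
  -> after ReLU: (18, 91, 41, 66)
Output shape: (18, 91, 20, 33)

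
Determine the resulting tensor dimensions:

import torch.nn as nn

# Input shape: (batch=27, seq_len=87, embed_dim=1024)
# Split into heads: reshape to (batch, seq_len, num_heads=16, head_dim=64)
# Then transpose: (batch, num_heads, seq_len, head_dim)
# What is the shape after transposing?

Input shape: (27, 87, 1024)
  -> after reshape: (27, 87, 16, 64)
Output shape: (27, 16, 87, 64)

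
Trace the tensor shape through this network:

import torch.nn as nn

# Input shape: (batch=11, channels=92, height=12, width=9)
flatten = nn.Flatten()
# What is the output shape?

Input shape: (11, 92, 12, 9)
Output shape: (11, 9936)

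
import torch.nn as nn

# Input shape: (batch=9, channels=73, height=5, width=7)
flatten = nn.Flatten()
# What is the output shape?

Input shape: (9, 73, 5, 7)
Output shape: (9, 2555)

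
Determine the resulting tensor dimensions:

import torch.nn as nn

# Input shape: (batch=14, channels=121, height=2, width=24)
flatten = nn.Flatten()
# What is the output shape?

Input shape: (14, 121, 2, 24)
Output shape: (14, 5808)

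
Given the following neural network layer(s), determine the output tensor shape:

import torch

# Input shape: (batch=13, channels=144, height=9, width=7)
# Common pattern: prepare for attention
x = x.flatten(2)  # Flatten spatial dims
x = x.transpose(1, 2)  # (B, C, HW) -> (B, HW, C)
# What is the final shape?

Input shape: (13, 144, 9, 7)
  -> after flatten(2): (13, 144, 63)
Output shape: (13, 63, 144)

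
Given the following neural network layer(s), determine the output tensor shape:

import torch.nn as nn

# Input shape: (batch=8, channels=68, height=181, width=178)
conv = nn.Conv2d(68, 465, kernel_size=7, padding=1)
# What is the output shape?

Input shape: (8, 68, 181, 178)
Output shape: (8, 465, 177, 174)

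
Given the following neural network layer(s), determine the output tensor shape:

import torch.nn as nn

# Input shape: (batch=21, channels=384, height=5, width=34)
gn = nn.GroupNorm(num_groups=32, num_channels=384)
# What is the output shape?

Input shape: (21, 384, 5, 34)
Output shape: (21, 384, 5, 34)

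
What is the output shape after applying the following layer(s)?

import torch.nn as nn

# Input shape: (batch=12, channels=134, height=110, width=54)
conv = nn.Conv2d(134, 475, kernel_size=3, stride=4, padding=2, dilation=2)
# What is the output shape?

Input shape: (12, 134, 110, 54)
Output shape: (12, 475, 28, 14)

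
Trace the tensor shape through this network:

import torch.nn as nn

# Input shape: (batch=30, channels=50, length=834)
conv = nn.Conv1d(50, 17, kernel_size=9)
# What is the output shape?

Input shape: (30, 50, 834)
Output shape: (30, 17, 826)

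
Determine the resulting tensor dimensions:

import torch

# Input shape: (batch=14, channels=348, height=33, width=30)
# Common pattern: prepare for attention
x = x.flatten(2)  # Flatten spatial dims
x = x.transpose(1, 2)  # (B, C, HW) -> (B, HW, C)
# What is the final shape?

Input shape: (14, 348, 33, 30)
  -> after flatten(2): (14, 348, 990)
Output shape: (14, 990, 348)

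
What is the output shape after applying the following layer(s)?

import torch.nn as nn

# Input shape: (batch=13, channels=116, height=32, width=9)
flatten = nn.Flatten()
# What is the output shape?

Input shape: (13, 116, 32, 9)
Output shape: (13, 33408)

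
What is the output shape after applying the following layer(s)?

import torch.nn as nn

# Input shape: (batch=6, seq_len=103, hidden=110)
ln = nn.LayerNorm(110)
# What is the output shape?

Input shape: (6, 103, 110)
Output shape: (6, 103, 110)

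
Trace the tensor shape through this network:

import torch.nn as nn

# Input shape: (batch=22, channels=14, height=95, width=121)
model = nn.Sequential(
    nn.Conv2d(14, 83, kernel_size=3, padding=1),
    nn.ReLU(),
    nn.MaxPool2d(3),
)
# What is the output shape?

Input shape: (22, 14, 95, 121)
  -> after Conv2d: (22, 83, 95, 121)
  -> after ReLU: (22, 83, 95, 121)
Output shape: (22, 83, 31, 40)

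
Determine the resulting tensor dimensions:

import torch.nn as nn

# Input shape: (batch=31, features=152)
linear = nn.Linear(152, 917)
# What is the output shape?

Input shape: (31, 152)
Output shape: (31, 917)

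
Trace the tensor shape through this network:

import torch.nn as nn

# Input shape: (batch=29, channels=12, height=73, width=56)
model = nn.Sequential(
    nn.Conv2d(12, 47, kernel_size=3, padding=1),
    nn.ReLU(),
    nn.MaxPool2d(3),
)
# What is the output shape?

Input shape: (29, 12, 73, 56)
  -> after Conv2d: (29, 47, 73, 56)
  -> after ReLU: (29, 47, 73, 56)
Output shape: (29, 47, 24, 18)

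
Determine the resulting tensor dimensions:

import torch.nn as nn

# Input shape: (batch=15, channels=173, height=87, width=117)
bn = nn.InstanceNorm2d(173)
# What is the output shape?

Input shape: (15, 173, 87, 117)
Output shape: (15, 173, 87, 117)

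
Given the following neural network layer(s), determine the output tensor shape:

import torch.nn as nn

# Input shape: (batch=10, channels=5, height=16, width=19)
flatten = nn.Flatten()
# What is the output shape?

Input shape: (10, 5, 16, 19)
Output shape: (10, 1520)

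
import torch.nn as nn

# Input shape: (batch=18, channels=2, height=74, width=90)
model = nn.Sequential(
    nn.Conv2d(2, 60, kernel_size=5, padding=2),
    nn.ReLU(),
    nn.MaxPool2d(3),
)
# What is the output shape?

Input shape: (18, 2, 74, 90)
  -> after Conv2d: (18, 60, 74, 90)
  -> after ReLU: (18, 60, 74, 90)
Output shape: (18, 60, 24, 30)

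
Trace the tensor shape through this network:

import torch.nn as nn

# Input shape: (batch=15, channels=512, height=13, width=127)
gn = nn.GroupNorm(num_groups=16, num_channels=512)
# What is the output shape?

Input shape: (15, 512, 13, 127)
Output shape: (15, 512, 13, 127)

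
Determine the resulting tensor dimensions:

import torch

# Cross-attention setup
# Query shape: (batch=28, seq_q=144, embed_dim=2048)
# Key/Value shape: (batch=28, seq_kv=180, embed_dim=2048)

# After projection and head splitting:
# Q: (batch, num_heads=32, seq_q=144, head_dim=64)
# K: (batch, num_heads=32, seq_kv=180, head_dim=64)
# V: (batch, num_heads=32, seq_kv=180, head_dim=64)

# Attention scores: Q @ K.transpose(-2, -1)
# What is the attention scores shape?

Input shape: (28, 144, 2048)
Output shape: (28, 32, 144, 180)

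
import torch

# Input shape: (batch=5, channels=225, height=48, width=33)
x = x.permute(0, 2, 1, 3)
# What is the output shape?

Input shape: (5, 225, 48, 33)
Output shape: (5, 48, 225, 33)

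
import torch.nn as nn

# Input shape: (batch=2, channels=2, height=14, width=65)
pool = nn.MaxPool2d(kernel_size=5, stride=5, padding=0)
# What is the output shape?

Input shape: (2, 2, 14, 65)
Output shape: (2, 2, 2, 13)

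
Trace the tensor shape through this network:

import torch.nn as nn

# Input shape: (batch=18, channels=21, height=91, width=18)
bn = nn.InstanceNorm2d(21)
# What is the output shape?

Input shape: (18, 21, 91, 18)
Output shape: (18, 21, 91, 18)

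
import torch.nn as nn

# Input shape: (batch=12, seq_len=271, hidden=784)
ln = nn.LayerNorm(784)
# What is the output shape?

Input shape: (12, 271, 784)
Output shape: (12, 271, 784)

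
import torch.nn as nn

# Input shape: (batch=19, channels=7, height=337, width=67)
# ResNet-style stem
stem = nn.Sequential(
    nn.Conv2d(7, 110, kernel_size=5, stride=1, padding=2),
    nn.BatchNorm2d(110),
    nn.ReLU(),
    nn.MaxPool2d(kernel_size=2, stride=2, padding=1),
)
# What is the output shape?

Input shape: (19, 7, 337, 67)
  -> after Conv2d 5x5 stride=1: (19, 110, 337, 67)
Output shape: (19, 110, 169, 34)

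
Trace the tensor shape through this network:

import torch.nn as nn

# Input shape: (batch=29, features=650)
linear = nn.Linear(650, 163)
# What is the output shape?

Input shape: (29, 650)
Output shape: (29, 163)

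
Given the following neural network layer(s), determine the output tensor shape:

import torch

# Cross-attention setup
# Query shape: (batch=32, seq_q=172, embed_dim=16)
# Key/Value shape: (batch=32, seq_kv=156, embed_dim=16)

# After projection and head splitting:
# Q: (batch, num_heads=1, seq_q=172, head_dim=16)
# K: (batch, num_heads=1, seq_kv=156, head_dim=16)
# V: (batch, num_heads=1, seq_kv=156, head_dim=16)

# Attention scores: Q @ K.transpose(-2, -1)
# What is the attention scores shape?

Input shape: (32, 172, 16)
Output shape: (32, 1, 172, 156)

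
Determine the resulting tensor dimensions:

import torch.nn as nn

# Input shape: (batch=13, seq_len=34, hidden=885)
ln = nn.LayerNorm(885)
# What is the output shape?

Input shape: (13, 34, 885)
Output shape: (13, 34, 885)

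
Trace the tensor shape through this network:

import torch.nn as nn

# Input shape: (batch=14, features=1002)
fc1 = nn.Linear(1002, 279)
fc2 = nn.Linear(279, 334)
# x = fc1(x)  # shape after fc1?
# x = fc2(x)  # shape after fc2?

Input shape: (14, 1002)
  -> after fc1: (14, 279)
Output shape: (14, 334)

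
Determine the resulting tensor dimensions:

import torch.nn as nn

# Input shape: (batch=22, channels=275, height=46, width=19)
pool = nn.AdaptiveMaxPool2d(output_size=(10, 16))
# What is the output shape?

Input shape: (22, 275, 46, 19)
Output shape: (22, 275, 10, 16)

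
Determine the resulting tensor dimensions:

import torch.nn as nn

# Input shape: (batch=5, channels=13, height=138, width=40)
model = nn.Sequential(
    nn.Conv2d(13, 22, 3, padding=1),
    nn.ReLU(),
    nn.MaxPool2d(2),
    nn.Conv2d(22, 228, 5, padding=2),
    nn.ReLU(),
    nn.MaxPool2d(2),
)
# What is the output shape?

Input shape: (5, 13, 138, 40)
  -> after first Conv2d: (5, 22, 138, 40)
  -> after first MaxPool2d: (5, 22, 69, 20)
  -> after second Conv2d: (5, 228, 69, 20)
Output shape: (5, 228, 34, 10)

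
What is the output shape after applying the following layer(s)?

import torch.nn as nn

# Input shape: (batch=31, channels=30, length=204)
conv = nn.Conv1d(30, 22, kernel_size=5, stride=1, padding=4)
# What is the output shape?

Input shape: (31, 30, 204)
Output shape: (31, 22, 208)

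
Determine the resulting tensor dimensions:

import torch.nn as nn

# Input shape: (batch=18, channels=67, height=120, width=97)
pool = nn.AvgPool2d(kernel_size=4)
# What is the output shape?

Input shape: (18, 67, 120, 97)
Output shape: (18, 67, 30, 24)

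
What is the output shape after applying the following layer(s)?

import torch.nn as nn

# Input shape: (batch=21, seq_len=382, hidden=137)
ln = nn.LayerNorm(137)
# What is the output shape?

Input shape: (21, 382, 137)
Output shape: (21, 382, 137)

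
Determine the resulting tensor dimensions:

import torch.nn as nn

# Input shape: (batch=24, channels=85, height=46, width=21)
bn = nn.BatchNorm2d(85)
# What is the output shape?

Input shape: (24, 85, 46, 21)
Output shape: (24, 85, 46, 21)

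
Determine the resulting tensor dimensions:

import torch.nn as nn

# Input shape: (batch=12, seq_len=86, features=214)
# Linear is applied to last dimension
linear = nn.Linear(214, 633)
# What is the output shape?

Input shape: (12, 86, 214)
Output shape: (12, 86, 633)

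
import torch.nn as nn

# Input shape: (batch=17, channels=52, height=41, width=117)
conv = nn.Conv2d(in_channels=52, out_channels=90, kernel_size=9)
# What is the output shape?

Input shape: (17, 52, 41, 117)
Output shape: (17, 90, 33, 109)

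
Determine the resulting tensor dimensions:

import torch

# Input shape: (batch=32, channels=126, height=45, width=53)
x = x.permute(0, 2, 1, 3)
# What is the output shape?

Input shape: (32, 126, 45, 53)
Output shape: (32, 45, 126, 53)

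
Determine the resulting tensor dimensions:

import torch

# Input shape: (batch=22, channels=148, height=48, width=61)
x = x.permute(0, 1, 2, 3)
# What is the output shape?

Input shape: (22, 148, 48, 61)
Output shape: (22, 148, 48, 61)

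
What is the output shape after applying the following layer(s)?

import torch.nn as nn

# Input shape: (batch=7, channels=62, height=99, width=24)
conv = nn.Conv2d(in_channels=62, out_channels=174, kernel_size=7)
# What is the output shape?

Input shape: (7, 62, 99, 24)
Output shape: (7, 174, 93, 18)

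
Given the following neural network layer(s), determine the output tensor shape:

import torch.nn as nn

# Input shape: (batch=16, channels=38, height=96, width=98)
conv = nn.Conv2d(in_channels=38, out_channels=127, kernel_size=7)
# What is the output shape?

Input shape: (16, 38, 96, 98)
Output shape: (16, 127, 90, 92)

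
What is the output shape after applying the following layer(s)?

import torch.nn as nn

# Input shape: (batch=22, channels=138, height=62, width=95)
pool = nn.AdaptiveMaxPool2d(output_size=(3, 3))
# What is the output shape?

Input shape: (22, 138, 62, 95)
Output shape: (22, 138, 3, 3)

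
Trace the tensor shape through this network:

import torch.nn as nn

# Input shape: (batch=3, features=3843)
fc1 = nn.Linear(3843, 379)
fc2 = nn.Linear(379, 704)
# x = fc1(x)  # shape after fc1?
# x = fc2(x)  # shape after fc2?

Input shape: (3, 3843)
  -> after fc1: (3, 379)
Output shape: (3, 704)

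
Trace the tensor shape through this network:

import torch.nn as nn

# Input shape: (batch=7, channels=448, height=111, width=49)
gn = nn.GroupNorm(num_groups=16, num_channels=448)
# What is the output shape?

Input shape: (7, 448, 111, 49)
Output shape: (7, 448, 111, 49)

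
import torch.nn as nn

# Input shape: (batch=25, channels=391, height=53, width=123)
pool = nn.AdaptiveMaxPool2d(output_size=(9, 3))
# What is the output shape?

Input shape: (25, 391, 53, 123)
Output shape: (25, 391, 9, 3)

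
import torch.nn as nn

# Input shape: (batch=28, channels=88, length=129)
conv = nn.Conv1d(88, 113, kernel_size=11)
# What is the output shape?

Input shape: (28, 88, 129)
Output shape: (28, 113, 119)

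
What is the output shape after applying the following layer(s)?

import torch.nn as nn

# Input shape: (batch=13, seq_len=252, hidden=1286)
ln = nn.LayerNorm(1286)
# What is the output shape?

Input shape: (13, 252, 1286)
Output shape: (13, 252, 1286)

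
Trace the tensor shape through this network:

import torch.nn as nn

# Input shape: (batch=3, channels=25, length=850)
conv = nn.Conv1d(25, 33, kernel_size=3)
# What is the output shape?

Input shape: (3, 25, 850)
Output shape: (3, 33, 848)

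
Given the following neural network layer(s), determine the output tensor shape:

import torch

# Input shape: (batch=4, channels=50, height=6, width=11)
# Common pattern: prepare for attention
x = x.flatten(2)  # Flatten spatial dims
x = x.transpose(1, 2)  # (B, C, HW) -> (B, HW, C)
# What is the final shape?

Input shape: (4, 50, 6, 11)
  -> after flatten(2): (4, 50, 66)
Output shape: (4, 66, 50)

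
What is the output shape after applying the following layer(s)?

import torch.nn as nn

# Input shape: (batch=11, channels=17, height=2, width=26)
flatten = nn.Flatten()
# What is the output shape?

Input shape: (11, 17, 2, 26)
Output shape: (11, 884)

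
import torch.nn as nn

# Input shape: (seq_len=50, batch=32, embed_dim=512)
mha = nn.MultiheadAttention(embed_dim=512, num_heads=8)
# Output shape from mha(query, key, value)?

Input shape: (50, 32, 512)
Output shape: (50, 32, 512)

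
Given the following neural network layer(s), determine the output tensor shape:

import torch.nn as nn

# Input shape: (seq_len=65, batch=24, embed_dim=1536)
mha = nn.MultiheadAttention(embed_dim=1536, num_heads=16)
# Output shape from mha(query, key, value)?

Input shape: (65, 24, 1536)
Output shape: (65, 24, 1536)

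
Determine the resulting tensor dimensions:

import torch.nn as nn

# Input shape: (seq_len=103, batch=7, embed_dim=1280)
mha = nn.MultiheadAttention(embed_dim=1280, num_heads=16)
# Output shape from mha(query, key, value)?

Input shape: (103, 7, 1280)
Output shape: (103, 7, 1280)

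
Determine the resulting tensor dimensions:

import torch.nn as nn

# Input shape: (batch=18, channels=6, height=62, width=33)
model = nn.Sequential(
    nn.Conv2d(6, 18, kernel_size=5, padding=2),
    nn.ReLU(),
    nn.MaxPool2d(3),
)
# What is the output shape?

Input shape: (18, 6, 62, 33)
  -> after Conv2d: (18, 18, 62, 33)
  -> after ReLU: (18, 18, 62, 33)
Output shape: (18, 18, 20, 11)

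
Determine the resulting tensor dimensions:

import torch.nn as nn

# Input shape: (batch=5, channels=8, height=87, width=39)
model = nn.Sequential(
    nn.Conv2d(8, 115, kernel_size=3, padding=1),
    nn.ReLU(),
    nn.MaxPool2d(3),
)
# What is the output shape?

Input shape: (5, 8, 87, 39)
  -> after Conv2d: (5, 115, 87, 39)
  -> after ReLU: (5, 115, 87, 39)
Output shape: (5, 115, 29, 13)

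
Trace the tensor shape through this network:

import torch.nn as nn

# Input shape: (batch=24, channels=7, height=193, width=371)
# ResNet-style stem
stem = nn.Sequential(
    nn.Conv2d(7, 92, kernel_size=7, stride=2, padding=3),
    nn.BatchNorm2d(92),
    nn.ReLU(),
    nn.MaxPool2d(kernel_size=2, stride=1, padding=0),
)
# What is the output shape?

Input shape: (24, 7, 193, 371)
  -> after Conv2d 7x7 stride=2: (24, 92, 97, 186)
Output shape: (24, 92, 96, 185)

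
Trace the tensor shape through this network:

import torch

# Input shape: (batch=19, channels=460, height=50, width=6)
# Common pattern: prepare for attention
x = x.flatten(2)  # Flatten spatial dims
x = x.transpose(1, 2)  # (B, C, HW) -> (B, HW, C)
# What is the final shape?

Input shape: (19, 460, 50, 6)
  -> after flatten(2): (19, 460, 300)
Output shape: (19, 300, 460)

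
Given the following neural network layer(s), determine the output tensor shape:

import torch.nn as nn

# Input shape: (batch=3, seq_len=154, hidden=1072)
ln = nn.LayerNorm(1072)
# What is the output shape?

Input shape: (3, 154, 1072)
Output shape: (3, 154, 1072)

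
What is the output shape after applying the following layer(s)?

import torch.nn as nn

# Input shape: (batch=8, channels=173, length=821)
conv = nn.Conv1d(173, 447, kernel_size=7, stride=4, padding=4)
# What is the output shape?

Input shape: (8, 173, 821)
Output shape: (8, 447, 206)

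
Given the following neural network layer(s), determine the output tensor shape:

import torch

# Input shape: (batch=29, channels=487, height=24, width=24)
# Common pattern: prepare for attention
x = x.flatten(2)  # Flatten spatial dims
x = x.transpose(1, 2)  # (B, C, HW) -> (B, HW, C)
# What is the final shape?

Input shape: (29, 487, 24, 24)
  -> after flatten(2): (29, 487, 576)
Output shape: (29, 576, 487)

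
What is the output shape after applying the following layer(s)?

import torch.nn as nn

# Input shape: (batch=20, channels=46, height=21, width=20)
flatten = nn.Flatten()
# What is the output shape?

Input shape: (20, 46, 21, 20)
Output shape: (20, 19320)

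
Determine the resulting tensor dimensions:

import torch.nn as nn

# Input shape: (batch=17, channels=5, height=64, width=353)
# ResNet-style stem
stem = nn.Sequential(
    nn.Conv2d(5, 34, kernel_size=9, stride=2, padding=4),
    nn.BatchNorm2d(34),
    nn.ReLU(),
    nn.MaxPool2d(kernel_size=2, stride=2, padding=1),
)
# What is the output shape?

Input shape: (17, 5, 64, 353)
  -> after Conv2d 9x9 stride=2: (17, 34, 32, 177)
Output shape: (17, 34, 17, 89)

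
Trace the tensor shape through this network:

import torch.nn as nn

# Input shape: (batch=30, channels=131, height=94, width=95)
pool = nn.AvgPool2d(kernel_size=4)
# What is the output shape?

Input shape: (30, 131, 94, 95)
Output shape: (30, 131, 23, 23)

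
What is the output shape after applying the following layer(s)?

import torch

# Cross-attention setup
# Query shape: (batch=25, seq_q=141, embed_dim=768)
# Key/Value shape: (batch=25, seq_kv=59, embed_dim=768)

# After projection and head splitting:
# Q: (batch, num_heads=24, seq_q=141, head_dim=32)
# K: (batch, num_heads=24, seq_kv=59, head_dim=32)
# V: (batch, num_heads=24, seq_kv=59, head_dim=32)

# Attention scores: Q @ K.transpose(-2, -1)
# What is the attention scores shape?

Input shape: (25, 141, 768)
Output shape: (25, 24, 141, 59)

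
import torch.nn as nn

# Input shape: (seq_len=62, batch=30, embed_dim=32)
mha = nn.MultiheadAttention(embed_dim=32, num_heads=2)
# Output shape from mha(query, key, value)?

Input shape: (62, 30, 32)
Output shape: (62, 30, 32)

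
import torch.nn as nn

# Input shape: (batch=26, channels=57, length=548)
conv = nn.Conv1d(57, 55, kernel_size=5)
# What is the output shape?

Input shape: (26, 57, 548)
Output shape: (26, 55, 544)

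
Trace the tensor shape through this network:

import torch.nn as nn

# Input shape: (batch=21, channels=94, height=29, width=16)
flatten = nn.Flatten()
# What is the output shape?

Input shape: (21, 94, 29, 16)
Output shape: (21, 43616)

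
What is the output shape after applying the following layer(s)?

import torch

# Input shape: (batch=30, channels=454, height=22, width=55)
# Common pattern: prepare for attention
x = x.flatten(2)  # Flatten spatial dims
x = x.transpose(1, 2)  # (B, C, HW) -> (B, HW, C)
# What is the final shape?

Input shape: (30, 454, 22, 55)
  -> after flatten(2): (30, 454, 1210)
Output shape: (30, 1210, 454)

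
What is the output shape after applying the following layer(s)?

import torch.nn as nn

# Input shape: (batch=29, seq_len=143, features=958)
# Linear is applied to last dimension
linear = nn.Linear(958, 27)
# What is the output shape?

Input shape: (29, 143, 958)
Output shape: (29, 143, 27)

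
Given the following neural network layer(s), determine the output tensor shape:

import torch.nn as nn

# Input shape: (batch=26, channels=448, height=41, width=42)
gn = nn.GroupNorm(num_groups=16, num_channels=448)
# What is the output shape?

Input shape: (26, 448, 41, 42)
Output shape: (26, 448, 41, 42)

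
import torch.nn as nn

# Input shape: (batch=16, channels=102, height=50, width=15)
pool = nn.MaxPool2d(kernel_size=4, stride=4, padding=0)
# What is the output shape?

Input shape: (16, 102, 50, 15)
Output shape: (16, 102, 12, 3)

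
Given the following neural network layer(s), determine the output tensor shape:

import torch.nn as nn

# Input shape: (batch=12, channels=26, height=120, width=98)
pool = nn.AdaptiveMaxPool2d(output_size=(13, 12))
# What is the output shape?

Input shape: (12, 26, 120, 98)
Output shape: (12, 26, 13, 12)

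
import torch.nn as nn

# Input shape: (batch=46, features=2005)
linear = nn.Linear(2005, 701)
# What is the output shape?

Input shape: (46, 2005)
Output shape: (46, 701)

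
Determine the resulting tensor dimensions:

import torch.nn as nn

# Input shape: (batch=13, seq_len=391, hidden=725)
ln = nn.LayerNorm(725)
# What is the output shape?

Input shape: (13, 391, 725)
Output shape: (13, 391, 725)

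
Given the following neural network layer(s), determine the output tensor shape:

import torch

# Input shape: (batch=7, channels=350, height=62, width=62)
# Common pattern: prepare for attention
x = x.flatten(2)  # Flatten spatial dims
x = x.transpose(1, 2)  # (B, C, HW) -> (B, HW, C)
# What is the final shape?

Input shape: (7, 350, 62, 62)
  -> after flatten(2): (7, 350, 3844)
Output shape: (7, 3844, 350)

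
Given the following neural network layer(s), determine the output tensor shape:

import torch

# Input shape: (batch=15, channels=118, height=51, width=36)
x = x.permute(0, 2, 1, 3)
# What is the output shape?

Input shape: (15, 118, 51, 36)
Output shape: (15, 51, 118, 36)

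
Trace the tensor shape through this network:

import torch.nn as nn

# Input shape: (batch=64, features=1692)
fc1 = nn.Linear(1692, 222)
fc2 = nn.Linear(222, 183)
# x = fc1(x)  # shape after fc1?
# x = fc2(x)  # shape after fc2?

Input shape: (64, 1692)
  -> after fc1: (64, 222)
Output shape: (64, 183)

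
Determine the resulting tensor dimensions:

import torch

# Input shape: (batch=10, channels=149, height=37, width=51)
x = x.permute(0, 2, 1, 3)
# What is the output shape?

Input shape: (10, 149, 37, 51)
Output shape: (10, 37, 149, 51)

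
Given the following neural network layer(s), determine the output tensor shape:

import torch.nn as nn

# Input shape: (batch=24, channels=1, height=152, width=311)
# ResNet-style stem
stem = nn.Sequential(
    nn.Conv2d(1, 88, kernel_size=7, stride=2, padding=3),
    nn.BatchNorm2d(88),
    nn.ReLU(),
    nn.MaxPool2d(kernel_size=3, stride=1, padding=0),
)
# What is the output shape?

Input shape: (24, 1, 152, 311)
  -> after Conv2d 7x7 stride=2: (24, 88, 76, 156)
Output shape: (24, 88, 74, 154)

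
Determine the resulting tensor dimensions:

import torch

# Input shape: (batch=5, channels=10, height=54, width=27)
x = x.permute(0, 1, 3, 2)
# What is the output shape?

Input shape: (5, 10, 54, 27)
Output shape: (5, 10, 27, 54)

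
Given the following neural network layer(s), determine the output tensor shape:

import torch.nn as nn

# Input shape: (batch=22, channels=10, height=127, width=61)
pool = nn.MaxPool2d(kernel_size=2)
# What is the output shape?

Input shape: (22, 10, 127, 61)
Output shape: (22, 10, 63, 30)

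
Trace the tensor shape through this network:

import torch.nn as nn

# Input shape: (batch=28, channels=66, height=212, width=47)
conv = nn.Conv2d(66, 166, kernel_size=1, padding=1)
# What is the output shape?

Input shape: (28, 66, 212, 47)
Output shape: (28, 166, 214, 49)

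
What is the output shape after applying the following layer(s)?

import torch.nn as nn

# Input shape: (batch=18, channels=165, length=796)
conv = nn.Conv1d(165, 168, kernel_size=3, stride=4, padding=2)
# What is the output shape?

Input shape: (18, 165, 796)
Output shape: (18, 168, 200)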